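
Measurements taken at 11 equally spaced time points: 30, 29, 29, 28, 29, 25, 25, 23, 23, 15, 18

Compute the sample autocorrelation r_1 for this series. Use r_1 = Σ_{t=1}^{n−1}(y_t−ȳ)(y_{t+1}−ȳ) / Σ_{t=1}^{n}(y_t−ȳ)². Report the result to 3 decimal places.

Mean ȳ = (30 + 29 + 29 + 28 + 29 + 25 + 25 + 23 + 23 + 15 + 18)/11 = 24.9091
Numerator Σ_{t=1}^{10}(y_t−ȳ)(y_{t+1}−ȳ) = 154.0826
Denominator Σ(y_t−ȳ)² = 238.9091
r_1 = 154.0826 / 238.9091 = 0.645

0.645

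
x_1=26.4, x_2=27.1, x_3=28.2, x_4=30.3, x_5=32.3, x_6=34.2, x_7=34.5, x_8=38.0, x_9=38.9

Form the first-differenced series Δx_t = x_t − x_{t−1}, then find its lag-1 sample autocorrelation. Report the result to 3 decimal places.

-0.494

First differences Δx: 0.7, 1.1, 2.1, 2.0, 1.9, 0.3, 3.5, 0.9
Mean of differences = 1.5625
Numerator Σ(Δx_t−Δx̄)(Δx_{t+1}−Δx̄) = -3.6227
Denominator Σ(Δx_t−Δx̄)² = 7.3388
r_1(Δx) = -3.6227 / 7.3388 = -0.494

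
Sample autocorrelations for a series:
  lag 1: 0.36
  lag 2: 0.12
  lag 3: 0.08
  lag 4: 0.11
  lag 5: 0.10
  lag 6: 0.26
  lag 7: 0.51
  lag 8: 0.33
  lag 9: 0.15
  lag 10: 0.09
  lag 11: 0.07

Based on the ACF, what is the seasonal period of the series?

7

The largest autocorrelation is r_7 = 0.51; the remaining lags stay at or below 0.36. The elevated value at lag 1 (0.36), dropping to 0.12 at lag 2, reflects decaying short-term dependence rather than seasonality.
The dominant spike at lag 7 indicates a seasonal period of 7.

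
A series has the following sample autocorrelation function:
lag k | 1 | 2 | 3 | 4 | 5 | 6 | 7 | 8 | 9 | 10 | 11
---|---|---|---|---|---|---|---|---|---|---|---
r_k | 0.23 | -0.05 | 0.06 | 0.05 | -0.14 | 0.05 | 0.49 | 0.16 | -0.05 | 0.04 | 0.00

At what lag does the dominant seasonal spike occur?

7

The largest autocorrelation is r_7 = 0.49; the remaining lags stay at or below 0.23.
The dominant spike at lag 7 indicates a seasonal period of 7.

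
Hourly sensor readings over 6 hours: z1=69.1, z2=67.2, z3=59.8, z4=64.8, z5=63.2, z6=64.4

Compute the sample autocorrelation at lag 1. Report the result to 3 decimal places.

Mean z̄ = (69.1 + 67.2 + 59.8 + 64.8 + 63.2 + 64.4)/6 = 64.7500
Deviations from mean: 4.3500, 2.4500, -4.9500, 0.0500, -1.5500, -0.3500
Numerator Σ_{t=1}^{5}(z_t−z̄)(z_{t+1}−z̄) = -1.2525
Denominator Σ(z_t−z̄)² = 51.9550
r_1 = -1.2525 / 51.9550 = -0.024

-0.024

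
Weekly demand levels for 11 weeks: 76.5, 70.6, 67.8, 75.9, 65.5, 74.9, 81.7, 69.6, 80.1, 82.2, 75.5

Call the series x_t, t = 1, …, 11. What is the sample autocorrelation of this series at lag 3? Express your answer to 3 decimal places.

0.453

Mean x̄ = (76.5 + 70.6 + 67.8 + 75.9 + 65.5 + 74.9 + 81.7 + 69.6 + 80.1 + 82.2 + 75.5)/11 = 74.5727
Numerator Σ_{t=1}^{8}(x_t−x̄)(x_{t+3}−x̄) = 142.5205
Denominator Σ(x_t−x̄)² = 314.6618
r_3 = 142.5205 / 314.6618 = 0.453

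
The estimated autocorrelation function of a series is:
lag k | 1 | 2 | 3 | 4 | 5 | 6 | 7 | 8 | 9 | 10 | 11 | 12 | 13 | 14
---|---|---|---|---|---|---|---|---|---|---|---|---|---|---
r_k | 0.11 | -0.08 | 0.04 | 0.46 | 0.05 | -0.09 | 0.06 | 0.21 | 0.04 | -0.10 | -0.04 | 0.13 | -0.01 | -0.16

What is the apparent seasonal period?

4

The largest autocorrelation is r_4 = 0.46, with a weaker echo at lag 8 (0.21); the remaining lags stay at or below 0.13.
The dominant spike at lag 4 indicates a seasonal period of 4.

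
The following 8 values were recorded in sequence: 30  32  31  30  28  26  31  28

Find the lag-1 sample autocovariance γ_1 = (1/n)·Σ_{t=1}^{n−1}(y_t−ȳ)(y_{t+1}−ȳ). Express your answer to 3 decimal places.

Mean ȳ = (30 + 32 + 31 + 30 + 28 + 26 + 31 + 28)/8 = 29.5000
Σ_{t=1}^{7}(y_t−ȳ)(y_{t+1}−ȳ) = 2.7500
γ_1 = 2.7500 / 8 = 0.344

0.344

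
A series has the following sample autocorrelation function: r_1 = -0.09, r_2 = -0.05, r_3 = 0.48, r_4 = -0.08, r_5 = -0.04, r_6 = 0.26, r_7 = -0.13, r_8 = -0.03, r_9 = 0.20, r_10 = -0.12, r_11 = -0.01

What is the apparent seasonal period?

The largest autocorrelation is r_3 = 0.48, with weaker echoes at lags 6 (0.26) and 9 (0.20); the remaining lags stay at or below -0.01.
The dominant spike at lag 3 indicates a seasonal period of 3.

3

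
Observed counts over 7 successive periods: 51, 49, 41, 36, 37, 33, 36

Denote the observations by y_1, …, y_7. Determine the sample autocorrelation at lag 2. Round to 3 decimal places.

Mean ȳ = (51 + 49 + 41 + 36 + 37 + 33 + 36)/7 = 40.4286
Σ(y_t−ȳ)(y_{t+2}−ȳ) = (6.0408) + (-37.9592) + (-1.9592) + (32.8980) + (15.1837) = 14.2041
Denominator Σ(y_t−ȳ)² = 291.7143
r_2 = 14.2041 / 291.7143 = 0.049

0.049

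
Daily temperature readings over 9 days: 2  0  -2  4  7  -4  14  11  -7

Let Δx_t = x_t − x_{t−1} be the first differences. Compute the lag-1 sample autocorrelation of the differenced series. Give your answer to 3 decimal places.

-0.256

First differences Δx: -2, -2, 6, 3, -11, 18, -3, -18
Mean of differences = -1.1250
Numerator Σ(Δx_t−Δx̄)(Δx_{t+1}−Δx̄) = -209.8906
Denominator Σ(Δx_t−Δx̄)² = 820.8750
r_1(Δx) = -209.8906 / 820.8750 = -0.256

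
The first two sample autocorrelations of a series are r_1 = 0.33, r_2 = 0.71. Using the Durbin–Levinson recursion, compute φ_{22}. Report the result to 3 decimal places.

φ_{22} = (r_2 − r_1²) / (1 − r_1²)
r_1² = (0.33)² = 0.1089
Numerator = 0.71 − 0.1089 = 0.6011; denominator = 1 − 0.1089 = 0.8911
φ_{22} = 0.6011 / 0.8911 = 0.675

0.675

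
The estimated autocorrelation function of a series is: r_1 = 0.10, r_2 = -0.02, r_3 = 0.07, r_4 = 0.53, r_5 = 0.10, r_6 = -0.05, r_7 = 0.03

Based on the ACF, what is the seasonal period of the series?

4

The largest autocorrelation is r_4 = 0.53; the remaining lags stay at or below 0.10.
The dominant spike at lag 4 indicates a seasonal period of 4.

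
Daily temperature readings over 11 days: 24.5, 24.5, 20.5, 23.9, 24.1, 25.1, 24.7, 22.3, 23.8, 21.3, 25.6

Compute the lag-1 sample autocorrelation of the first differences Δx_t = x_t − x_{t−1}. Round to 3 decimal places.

-0.487

First differences Δx: 0.0, -4.0, 3.4, 0.2, 1.0, -0.4, -2.4, 1.5, -2.5, 4.3
Mean of differences = 0.1100
Numerator Σ(Δx_t−Δx̄)(Δx_{t+1}−Δx̄) = -29.9201
Denominator Σ(Δx_t−Δx̄)² = 61.3890
r_1(Δx) = -29.9201 / 61.3890 = -0.487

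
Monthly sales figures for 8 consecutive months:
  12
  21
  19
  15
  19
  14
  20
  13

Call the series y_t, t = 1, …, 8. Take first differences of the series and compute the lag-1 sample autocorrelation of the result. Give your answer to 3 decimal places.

-0.520

First differences Δy: 9, -2, -4, 4, -5, 6, -7
Mean of differences = 0.1429
Numerator Σ(Δy_t−Δȳ)(Δy_{t+1}−Δȳ) = -117.8776
Denominator Σ(Δy_t−Δȳ)² = 226.8571
r_1(Δy) = -117.8776 / 226.8571 = -0.520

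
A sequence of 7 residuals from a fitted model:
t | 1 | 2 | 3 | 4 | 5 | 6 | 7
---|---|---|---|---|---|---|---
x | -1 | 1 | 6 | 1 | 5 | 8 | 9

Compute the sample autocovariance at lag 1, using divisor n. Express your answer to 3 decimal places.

Mean x̄ = (-1 + 1 + 6 + 1 + 5 + 8 + 9)/7 = 4.1429
Deviations: -5.1429, -3.1429, 1.8571, -3.1429, 0.8571, 3.8571, 4.8571
Σ_{t=1}^{6}(x_t−x̄)(x_{t+1}−x̄) = 23.8367
γ_1 = 23.8367 / 7 = 3.405

3.405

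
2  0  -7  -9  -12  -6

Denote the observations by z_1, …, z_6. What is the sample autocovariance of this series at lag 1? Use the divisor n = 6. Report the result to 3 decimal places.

10.870

Mean z̄ = (2 + 0 − 7 − 9 − 12 − 6)/6 = -5.3333
Σ_{t=1}^{5}(z_t−z̄)(z_{t+1}−z̄) = 65.2222
γ_1 = 65.2222 / 6 = 10.870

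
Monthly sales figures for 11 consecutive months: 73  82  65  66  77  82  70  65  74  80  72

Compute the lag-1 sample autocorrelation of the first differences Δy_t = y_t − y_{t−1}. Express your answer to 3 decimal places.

-0.165

First differences Δy: 9, -17, 1, 11, 5, -12, -5, 9, 6, -8
Mean of differences = -0.1000
Numerator Σ(Δy_t−Δȳ)(Δy_{t+1}−Δȳ) = -143.2100
Denominator Σ(Δy_t−Δȳ)² = 866.9000
r_1(Δy) = -143.2100 / 866.9000 = -0.165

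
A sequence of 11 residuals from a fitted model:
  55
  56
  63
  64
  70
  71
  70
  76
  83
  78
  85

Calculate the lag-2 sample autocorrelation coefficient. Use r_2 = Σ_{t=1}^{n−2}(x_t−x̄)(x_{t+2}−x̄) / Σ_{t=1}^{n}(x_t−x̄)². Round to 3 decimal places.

0.431

Mean x̄ = (55 + 56 + 63 + 64 + 70 + 71 + 70 + 76 + 83 + 78 + 85)/11 = 70.0909
Numerator Σ_{t=1}^{9}(x_t−x̄)(x_{t+2}−x̄) = 431.3471
Denominator Σ(x_t−x̄)² = 1000.9091
r_2 = 431.3471 / 1000.9091 = 0.431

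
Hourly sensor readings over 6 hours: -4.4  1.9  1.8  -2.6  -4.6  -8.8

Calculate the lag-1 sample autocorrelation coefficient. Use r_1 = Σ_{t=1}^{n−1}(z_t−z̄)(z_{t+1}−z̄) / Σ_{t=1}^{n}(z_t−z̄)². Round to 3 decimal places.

Mean z̄ = (-4.4 + 1.9 + 1.8 − 2.6 − 4.6 − 8.8)/6 = -2.7833
Deviations from mean: -1.6167, 4.6833, 4.5833, 0.1833, -1.8167, -6.0167
Σ(z_t−z̄)(z_{t+1}−z̄) = (-7.5714) + (21.4653) + (0.8403) + (-0.3331) + (10.9303) = 25.3314
Denominator Σ(z_t−z̄)² = 85.0883
r_1 = 25.3314 / 85.0883 = 0.298

0.298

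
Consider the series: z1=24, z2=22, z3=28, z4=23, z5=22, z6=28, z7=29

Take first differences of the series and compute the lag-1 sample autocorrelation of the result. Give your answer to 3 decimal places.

-0.432

First differences Δz: -2, 6, -5, -1, 6, 1
Mean of differences = 0.8333
Numerator Σ(Δz_t−Δz̄)(Δz_{t+1}−Δz̄) = -42.6944
Denominator Σ(Δz_t−Δz̄)² = 98.8333
r_1(Δz) = -42.6944 / 98.8333 = -0.432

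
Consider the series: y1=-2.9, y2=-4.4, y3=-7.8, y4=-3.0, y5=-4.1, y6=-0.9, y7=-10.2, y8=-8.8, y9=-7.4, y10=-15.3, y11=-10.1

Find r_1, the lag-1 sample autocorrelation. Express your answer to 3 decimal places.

0.284

Mean ȳ = (-2.9 − 4.4 − 7.8 − 3.0 − 4.1 − 0.9 − 10.2 − 8.8 − 7.4 − 15.3 − 10.1)/11 = -6.8091
Numerator Σ_{t=1}^{10}(y_t−ȳ)(y_{t+1}−ȳ) = 50.4336
Denominator Σ(y_t−ȳ)² = 177.5691
r_1 = 50.4336 / 177.5691 = 0.284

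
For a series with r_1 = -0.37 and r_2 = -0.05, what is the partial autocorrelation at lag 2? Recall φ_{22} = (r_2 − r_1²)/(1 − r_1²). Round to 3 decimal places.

-0.217

φ_{22} = (r_2 − r_1²) / (1 − r_1²)
r_1² = (-0.37)² = 0.1369
Numerator = -0.05 − 0.1369 = -0.1869; denominator = 1 − 0.1369 = 0.8631
φ_{22} = -0.1869 / 0.8631 = -0.217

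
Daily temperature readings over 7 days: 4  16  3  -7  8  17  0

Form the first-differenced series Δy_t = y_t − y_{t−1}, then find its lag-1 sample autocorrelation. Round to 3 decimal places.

First differences Δy: 12, -13, -10, 15, 9, -17
Mean of differences = -0.6667
Numerator Σ(Δy_t−Δȳ)(Δy_{t+1}−Δȳ) = -193.7778
Denominator Σ(Δy_t−Δȳ)² = 1005.3333
r_1(Δy) = -193.7778 / 1005.3333 = -0.193

-0.193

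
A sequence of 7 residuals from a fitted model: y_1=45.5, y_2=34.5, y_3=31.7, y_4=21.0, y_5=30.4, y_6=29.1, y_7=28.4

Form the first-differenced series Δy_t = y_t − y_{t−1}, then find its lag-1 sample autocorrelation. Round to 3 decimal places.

-0.262

First differences Δy: -11.0, -2.8, -10.7, 9.4, -1.3, -0.7
Mean of differences = -2.8500
Numerator Σ(Δy_t−Δȳ)(Δy_{t+1}−Δȳ) = -74.6425
Denominator Σ(Δy_t−Δȳ)² = 285.1350
r_1(Δy) = -74.6425 / 285.1350 = -0.262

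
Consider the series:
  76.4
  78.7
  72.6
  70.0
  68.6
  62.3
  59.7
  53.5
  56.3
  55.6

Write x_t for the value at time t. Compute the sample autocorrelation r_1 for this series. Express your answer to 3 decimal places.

Mean x̄ = (76.4 + 78.7 + 72.6 + 70.0 + 68.6 + 62.3 + 59.7 + 53.5 + 56.3 + 55.6)/10 = 65.3700
Numerator Σ_{t=1}^{9}(x_t−x̄)(x_{t+1}−x̄) = 562.9041
Denominator Σ(x_t−x̄)² = 743.6810
r_1 = 562.9041 / 743.6810 = 0.757

0.757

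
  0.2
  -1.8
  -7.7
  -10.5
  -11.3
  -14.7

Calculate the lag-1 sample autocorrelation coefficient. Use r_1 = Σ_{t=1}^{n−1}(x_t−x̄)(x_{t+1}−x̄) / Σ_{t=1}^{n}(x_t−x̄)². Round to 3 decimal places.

0.491

Mean x̄ = (0.2 − 1.8 − 7.7 − 10.5 − 11.3 − 14.7)/6 = -7.6333
Deviations from mean: 7.8333, 5.8333, -0.0667, -2.8667, -3.6667, -7.0667
Σ(x_t−x̄)(x_{t+1}−x̄) = (45.6944) + (-0.3889) + (0.1911) + (10.5111) + (25.9111) = 81.9189
Denominator Σ(x_t−x̄)² = 166.9933
r_1 = 81.9189 / 166.9933 = 0.491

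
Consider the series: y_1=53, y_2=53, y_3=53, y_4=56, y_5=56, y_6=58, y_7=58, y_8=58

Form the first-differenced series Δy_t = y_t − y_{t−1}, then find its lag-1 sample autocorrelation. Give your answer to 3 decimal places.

-0.433

First differences Δy: 0, 0, 3, 0, 2, 0, 0
Mean of differences = 0.7143
Numerator Σ(Δy_t−Δȳ)(Δy_{t+1}−Δȳ) = -4.0816
Denominator Σ(Δy_t−Δȳ)² = 9.4286
r_1(Δy) = -4.0816 / 9.4286 = -0.433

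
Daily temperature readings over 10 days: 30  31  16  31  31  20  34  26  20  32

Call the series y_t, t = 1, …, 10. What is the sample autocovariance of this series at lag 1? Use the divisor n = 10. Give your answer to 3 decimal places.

-17.131

Mean ȳ = (30 + 31 + 16 + 31 + 31 + 20 + 34 + 26 + 20 + 32)/10 = 27.1000
Σ_{t=1}^{9}(y_t−ȳ)(y_{t+1}−ȳ) = -171.3100
γ_1 = -171.3100 / 10 = -17.131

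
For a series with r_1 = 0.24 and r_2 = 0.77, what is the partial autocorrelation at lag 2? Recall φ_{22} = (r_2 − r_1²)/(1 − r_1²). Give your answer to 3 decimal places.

φ_{22} = (r_2 − r_1²) / (1 − r_1²)
r_1² = (0.24)² = 0.0576
Numerator = 0.77 − 0.0576 = 0.7124; denominator = 1 − 0.0576 = 0.9424
φ_{22} = 0.7124 / 0.9424 = 0.756

0.756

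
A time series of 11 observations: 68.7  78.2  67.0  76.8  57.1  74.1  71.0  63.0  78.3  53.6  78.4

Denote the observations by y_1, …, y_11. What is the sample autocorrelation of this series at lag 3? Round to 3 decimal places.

Mean ȳ = (68.7 + 78.2 + 67.0 + 76.8 + 57.1 + 74.1 + 71.0 + 63.0 + 78.3 + 53.6 + 78.4)/11 = 69.6545
Numerator Σ_{t=1}^{8}(y_t−ȳ)(y_{t+3}−ȳ) = -74.1117
Denominator Σ(y_t−ȳ)² = 764.4873
r_3 = -74.1117 / 764.4873 = -0.097

-0.097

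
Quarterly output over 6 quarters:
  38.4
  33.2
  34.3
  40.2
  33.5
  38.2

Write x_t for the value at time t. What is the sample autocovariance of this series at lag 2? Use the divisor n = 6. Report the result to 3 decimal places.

-0.547

Mean x̄ = (38.4 + 33.2 + 34.3 + 40.2 + 33.5 + 38.2)/6 = 36.3000
Deviations: 2.1000, -3.1000, -2.0000, 3.9000, -2.8000, 1.9000
Σ_{t=1}^{4}(x_t−x̄)(x_{t+2}−x̄) = -3.2800
γ_2 = -3.2800 / 6 = -0.547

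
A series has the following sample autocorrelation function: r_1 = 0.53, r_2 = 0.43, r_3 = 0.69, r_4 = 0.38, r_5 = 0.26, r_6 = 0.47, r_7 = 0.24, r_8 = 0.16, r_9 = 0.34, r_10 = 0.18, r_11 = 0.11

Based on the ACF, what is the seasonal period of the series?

3

The largest autocorrelation is r_3 = 0.69; the remaining lags stay at or below 0.53. The elevated value at lag 1 (0.53), dropping to 0.43 at lag 2, reflects decaying short-term dependence rather than seasonality.
The dominant spike at lag 3 indicates a seasonal period of 3.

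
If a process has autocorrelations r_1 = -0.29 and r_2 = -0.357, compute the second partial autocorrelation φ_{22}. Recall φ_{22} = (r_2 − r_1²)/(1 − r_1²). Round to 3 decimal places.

φ_{22} = (r_2 − r_1²) / (1 − r_1²)
r_1² = (-0.29)² = 0.0841
Numerator = -0.357 − 0.0841 = -0.4411; denominator = 1 − 0.0841 = 0.9159
φ_{22} = -0.4411 / 0.9159 = -0.482

-0.482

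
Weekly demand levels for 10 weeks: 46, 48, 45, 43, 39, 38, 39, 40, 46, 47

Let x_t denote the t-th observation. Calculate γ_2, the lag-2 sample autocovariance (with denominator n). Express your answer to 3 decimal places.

0.638

Mean x̄ = (46 + 48 + 45 + 43 + 39 + 38 + 39 + 40 + 46 + 47)/10 = 43.1000
Σ_{t=1}^{8}(x_t−x̄)(x_{t+2}−x̄) = 6.3800
γ_2 = 6.3800 / 10 = 0.638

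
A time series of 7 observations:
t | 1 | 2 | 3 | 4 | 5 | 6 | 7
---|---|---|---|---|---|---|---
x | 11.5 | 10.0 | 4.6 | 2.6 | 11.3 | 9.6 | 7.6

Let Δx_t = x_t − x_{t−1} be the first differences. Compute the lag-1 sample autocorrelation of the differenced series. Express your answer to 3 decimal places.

First differences Δx: -1.5, -5.4, -2.0, 8.7, -1.7, -2.0
Mean of differences = -0.6500
Numerator Σ(Δx_t−Δx̄)(Δx_{t+1}−Δx̄) = -10.5725
Denominator Σ(Δx_t−Δx̄)² = 115.4550
r_1(Δx) = -10.5725 / 115.4550 = -0.092

-0.092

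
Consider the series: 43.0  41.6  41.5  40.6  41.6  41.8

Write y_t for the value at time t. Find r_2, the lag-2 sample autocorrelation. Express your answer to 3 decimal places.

Mean ȳ = (43.0 + 41.6 + 41.5 + 40.6 + 41.6 + 41.8)/6 = 41.6833
Deviations from mean: 1.3167, -0.0833, -0.1833, -1.0833, -0.0833, 0.1167
Σ(y_t−ȳ)(y_{t+2}−ȳ) = (-0.2414) + (0.0903) + (0.0153) + (-0.1264) = -0.2622
Denominator Σ(y_t−ȳ)² = 2.9683
r_2 = -0.2622 / 2.9683 = -0.088

-0.088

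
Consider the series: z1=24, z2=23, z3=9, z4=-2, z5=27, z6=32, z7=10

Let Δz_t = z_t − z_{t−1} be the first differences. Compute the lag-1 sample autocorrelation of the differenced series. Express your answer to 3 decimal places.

First differences Δz: -1, -14, -11, 29, 5, -22
Mean of differences = -2.3333
Numerator Σ(Δz_t−Δz̄)(Δz_{t+1}−Δz̄) = -100.4444
Denominator Σ(Δz_t−Δz̄)² = 1635.3333
r_1(Δz) = -100.4444 / 1635.3333 = -0.061

-0.061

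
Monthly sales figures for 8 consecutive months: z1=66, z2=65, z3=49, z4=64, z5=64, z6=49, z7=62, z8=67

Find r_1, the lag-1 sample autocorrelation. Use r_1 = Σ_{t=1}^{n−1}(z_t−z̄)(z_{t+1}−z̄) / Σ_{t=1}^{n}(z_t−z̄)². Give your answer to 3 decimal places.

-0.262

Mean z̄ = (66 + 65 + 49 + 64 + 64 + 49 + 62 + 67)/8 = 60.7500
Numerator Σ_{t=1}^{7}(z_t−z̄)(z_{t+1}−z̄) = -100.3125
Denominator Σ(z_t−z̄)² = 383.5000
r_1 = -100.3125 / 383.5000 = -0.262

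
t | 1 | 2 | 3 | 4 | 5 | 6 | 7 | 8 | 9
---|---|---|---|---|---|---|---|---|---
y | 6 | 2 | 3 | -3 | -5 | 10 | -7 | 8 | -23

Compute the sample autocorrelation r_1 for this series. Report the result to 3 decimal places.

-0.403

Mean ȳ = (6 + 2 + 3 − 3 − 5 + 10 − 7 + 8 − 23)/9 = -1.0000
Numerator Σ_{t=1}^{8}(y_t−ȳ)(y_{t+1}−ȳ) = -329.0000
Denominator Σ(y_t−ȳ)² = 816.0000
r_1 = -329.0000 / 816.0000 = -0.403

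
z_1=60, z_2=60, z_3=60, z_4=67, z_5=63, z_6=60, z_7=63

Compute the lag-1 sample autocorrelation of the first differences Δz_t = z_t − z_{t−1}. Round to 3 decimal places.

First differences Δz: 0, 0, 7, -4, -3, 3
Mean of differences = 0.5000
Numerator Σ(Δz_t−Δz̄)(Δz_{t+1}−Δz̄) = -25.2500
Denominator Σ(Δz_t−Δz̄)² = 81.5000
r_1(Δz) = -25.2500 / 81.5000 = -0.310

-0.310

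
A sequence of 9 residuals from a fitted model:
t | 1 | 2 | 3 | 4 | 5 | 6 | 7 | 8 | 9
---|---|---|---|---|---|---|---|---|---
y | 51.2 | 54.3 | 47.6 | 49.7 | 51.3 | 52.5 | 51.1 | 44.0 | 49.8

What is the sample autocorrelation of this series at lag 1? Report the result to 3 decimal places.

Mean ȳ = (51.2 + 54.3 + 47.6 + 49.7 + 51.3 + 52.5 + 51.1 + 44.0 + 49.8)/9 = 50.1667
Numerator Σ_{t=1}^{8}(y_t−ȳ)(y_{t+1}−ȳ) = -4.3411
Denominator Σ(y_t−ȳ)² = 70.7200
r_1 = -4.3411 / 70.7200 = -0.061

-0.061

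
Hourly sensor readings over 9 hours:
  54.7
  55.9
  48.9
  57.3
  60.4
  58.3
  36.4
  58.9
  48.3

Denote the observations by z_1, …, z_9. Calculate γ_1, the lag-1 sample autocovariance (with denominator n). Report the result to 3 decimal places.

-18.716

Mean z̄ = (54.7 + 55.9 + 48.9 + 57.3 + 60.4 + 58.3 + 36.4 + 58.9 + 48.3)/9 = 53.2333
Σ_{t=1}^{8}(z_t−z̄)(z_{t+1}−z̄) = -168.4444
γ_1 = -168.4444 / 9 = -18.716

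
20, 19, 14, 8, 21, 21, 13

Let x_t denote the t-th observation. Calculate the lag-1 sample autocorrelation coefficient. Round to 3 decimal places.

-0.067

Mean x̄ = (20 + 19 + 14 + 8 + 21 + 21 + 13)/7 = 16.5714
Deviations from mean: 3.4286, 2.4286, -2.5714, -8.5714, 4.4286, 4.4286, -3.5714
Numerator Σ_{t=1}^{6}(x_t−x̄)(x_{t+1}−x̄) = -10.0408
Denominator Σ(x_t−x̄)² = 149.7143
r_1 = -10.0408 / 149.7143 = -0.067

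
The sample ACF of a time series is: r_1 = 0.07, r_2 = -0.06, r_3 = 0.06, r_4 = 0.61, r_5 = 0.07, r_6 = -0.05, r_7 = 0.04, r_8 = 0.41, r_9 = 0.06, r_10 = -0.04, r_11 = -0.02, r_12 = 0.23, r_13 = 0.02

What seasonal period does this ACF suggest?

4

The largest autocorrelation is r_4 = 0.61, with weaker echoes at lags 8 (0.41) and 12 (0.23); the remaining lags stay at or below 0.07.
The dominant spike at lag 4 indicates a seasonal period of 4.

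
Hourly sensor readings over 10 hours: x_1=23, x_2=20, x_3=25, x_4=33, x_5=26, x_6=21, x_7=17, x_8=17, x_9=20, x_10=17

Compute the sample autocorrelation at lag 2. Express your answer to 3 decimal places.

0.012

Mean x̄ = (23 + 20 + 25 + 33 + 26 + 21 + 17 + 17 + 20 + 17)/10 = 21.9000
Numerator Σ_{t=1}^{8}(x_t−x̄)(x_{t+2}−x̄) = 2.6800
Denominator Σ(x_t−x̄)² = 230.9000
r_2 = 2.6800 / 230.9000 = 0.012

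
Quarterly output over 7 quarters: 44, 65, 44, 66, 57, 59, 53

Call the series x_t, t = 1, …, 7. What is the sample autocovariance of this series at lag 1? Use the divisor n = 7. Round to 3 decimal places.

-46.577

Mean x̄ = (44 + 65 + 44 + 66 + 57 + 59 + 53)/7 = 55.4286
Deviations: -11.4286, 9.5714, -11.4286, 10.5714, 1.5714, 3.5714, -2.4286
Σ_{t=1}^{6}(x_t−x̄)(x_{t+1}−x̄) = -326.0408
γ_1 = -326.0408 / 7 = -46.577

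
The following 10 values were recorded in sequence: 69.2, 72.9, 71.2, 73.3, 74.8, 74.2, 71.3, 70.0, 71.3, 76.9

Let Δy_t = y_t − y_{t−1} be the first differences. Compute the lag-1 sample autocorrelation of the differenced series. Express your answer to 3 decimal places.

First differences Δy: 3.7, -1.7, 2.1, 1.5, -0.6, -2.9, -1.3, 1.3, 5.6
Mean of differences = 0.8556
Numerator Σ(Δy_t−Δȳ)(Δy_{t+1}−Δȳ) = 4.1269
Denominator Σ(Δy_t−Δȳ)² = 60.1622
r_1(Δy) = 4.1269 / 60.1622 = 0.069

0.069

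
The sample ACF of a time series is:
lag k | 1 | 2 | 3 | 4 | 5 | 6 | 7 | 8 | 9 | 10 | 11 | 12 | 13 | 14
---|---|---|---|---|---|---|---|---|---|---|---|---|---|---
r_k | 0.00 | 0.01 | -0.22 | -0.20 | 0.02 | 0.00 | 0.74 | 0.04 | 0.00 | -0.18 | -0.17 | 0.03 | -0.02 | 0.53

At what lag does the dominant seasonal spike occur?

7

The largest autocorrelation is r_7 = 0.74, with a weaker echo at lag 14 (0.53); the remaining lags stay at or below 0.04.
The dominant spike at lag 7 indicates a seasonal period of 7.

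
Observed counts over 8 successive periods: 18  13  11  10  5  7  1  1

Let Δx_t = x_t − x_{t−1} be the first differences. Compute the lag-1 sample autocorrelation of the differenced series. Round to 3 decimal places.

-0.745

First differences Δx: -5, -2, -1, -5, 2, -6, 0
Mean of differences = -2.4286
Numerator Σ(Δx_t−Δx̄)(Δx_{t+1}−Δx̄) = -40.0408
Denominator Σ(Δx_t−Δx̄)² = 53.7143
r_1(Δx) = -40.0408 / 53.7143 = -0.745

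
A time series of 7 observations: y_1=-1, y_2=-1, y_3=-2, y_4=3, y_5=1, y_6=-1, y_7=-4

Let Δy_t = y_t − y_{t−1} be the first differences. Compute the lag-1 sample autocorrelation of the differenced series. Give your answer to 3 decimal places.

First differences Δy: 0, -1, 5, -2, -2, -3
Mean of differences = -0.5000
Numerator Σ(Δy_t−Δȳ)(Δy_{t+1}−Δȳ) = -5.2500
Denominator Σ(Δy_t−Δȳ)² = 41.5000
r_1(Δy) = -5.2500 / 41.5000 = -0.127

-0.127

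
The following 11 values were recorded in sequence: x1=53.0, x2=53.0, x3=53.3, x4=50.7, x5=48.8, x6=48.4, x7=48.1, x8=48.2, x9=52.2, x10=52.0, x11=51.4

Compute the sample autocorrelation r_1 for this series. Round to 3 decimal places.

0.630

Mean x̄ = (53.0 + 53.0 + 53.3 + 50.7 + 48.8 + 48.4 + 48.1 + 48.2 + 52.2 + 52.0 + 51.4)/11 = 50.8273
Numerator Σ_{t=1}^{10}(x_t−x̄)(x_{t+1}−x̄) = 27.4174
Denominator Σ(x_t−x̄)² = 43.5018
r_1 = 27.4174 / 43.5018 = 0.630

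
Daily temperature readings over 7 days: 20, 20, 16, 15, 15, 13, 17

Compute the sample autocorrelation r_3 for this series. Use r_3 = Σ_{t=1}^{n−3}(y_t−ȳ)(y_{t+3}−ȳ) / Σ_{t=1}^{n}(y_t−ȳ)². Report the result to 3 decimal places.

Mean ȳ = (20 + 20 + 16 + 15 + 15 + 13 + 17)/7 = 16.5714
Deviations from mean: 3.4286, 3.4286, -0.5714, -1.5714, -1.5714, -3.5714, 0.4286
Numerator Σ_{t=1}^{4}(y_t−ȳ)(y_{t+3}−ȳ) = -9.4082
Denominator Σ(y_t−ȳ)² = 41.7143
r_3 = -9.4082 / 41.7143 = -0.226

-0.226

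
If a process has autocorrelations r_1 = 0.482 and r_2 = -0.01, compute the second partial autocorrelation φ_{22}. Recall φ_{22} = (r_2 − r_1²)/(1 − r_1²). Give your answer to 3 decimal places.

-0.316

φ_{22} = (r_2 − r_1²) / (1 − r_1²)
r_1² = (0.482)² = 0.232324
Numerator = -0.01 − 0.2323 = -0.2423; denominator = 1 − 0.2323 = 0.7677
φ_{22} = -0.2423 / 0.7677 = -0.316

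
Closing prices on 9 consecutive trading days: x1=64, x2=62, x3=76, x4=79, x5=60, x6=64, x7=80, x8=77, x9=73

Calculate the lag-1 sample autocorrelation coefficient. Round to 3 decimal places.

0.099

Mean x̄ = (64 + 62 + 76 + 79 + 60 + 64 + 80 + 77 + 73)/9 = 70.5556
Numerator Σ_{t=1}^{8}(x_t−x̄)(x_{t+1}−x̄) = 50.2469
Denominator Σ(x_t−x̄)² = 508.2222
r_1 = 50.2469 / 508.2222 = 0.099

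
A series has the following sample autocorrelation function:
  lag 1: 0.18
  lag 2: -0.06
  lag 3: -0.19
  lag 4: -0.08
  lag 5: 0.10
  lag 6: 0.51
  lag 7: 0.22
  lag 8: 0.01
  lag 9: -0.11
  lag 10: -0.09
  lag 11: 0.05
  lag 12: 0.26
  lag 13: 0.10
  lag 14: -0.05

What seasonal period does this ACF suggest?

The largest autocorrelation is r_6 = 0.51, with a weaker echo at lag 12 (0.26); the remaining lags stay at or below 0.22.
The dominant spike at lag 6 indicates a seasonal period of 6.

6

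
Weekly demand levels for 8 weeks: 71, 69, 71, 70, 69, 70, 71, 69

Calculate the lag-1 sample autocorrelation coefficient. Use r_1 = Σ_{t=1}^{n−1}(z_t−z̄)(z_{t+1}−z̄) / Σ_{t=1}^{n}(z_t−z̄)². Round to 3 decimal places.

Mean z̄ = (71 + 69 + 71 + 70 + 69 + 70 + 71 + 69)/8 = 70.0000
Deviations from mean: 1.0000, -1.0000, 1.0000, 0.0000, -1.0000, 0.0000, 1.0000, -1.0000
Numerator Σ_{t=1}^{7}(z_t−z̄)(z_{t+1}−z̄) = -3.0000
Denominator Σ(z_t−z̄)² = 6.0000
r_1 = -3.0000 / 6.0000 = -0.500

-0.500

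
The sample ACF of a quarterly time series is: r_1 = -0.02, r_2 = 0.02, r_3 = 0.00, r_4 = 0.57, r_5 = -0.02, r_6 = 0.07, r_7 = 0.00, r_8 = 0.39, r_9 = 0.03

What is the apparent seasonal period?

The largest autocorrelation is r_4 = 0.57, with a weaker echo at lag 8 (0.39); the remaining lags stay at or below 0.07.
The dominant spike at lag 4 indicates a seasonal period of 4.

4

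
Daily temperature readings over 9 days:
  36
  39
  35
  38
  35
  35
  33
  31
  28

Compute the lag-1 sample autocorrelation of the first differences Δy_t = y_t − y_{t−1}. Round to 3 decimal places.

First differences Δy: 3, -4, 3, -3, 0, -2, -2, -3
Mean of differences = -1.0000
Numerator Σ(Δy_t−Δȳ)(Δy_{t+1}−Δȳ) = -32.0000
Denominator Σ(Δy_t−Δȳ)² = 52.0000
r_1(Δy) = -32.0000 / 52.0000 = -0.615

-0.615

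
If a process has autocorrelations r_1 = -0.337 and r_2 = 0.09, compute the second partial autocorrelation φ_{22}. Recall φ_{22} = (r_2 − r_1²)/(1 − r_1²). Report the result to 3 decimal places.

-0.027

φ_{22} = (r_2 − r_1²) / (1 − r_1²)
r_1² = (-0.337)² = 0.113569
Numerator = 0.09 − 0.1136 = -0.0236; denominator = 1 − 0.1136 = 0.8864
φ_{22} = -0.0236 / 0.8864 = -0.027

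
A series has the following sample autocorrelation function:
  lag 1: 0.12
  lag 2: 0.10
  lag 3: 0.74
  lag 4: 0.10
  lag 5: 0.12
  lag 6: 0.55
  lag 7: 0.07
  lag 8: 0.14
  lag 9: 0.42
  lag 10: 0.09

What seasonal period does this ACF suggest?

The largest autocorrelation is r_3 = 0.74, with weaker echoes at lags 6 (0.55) and 9 (0.42); the remaining lags stay at or below 0.14.
The dominant spike at lag 3 indicates a seasonal period of 3.

3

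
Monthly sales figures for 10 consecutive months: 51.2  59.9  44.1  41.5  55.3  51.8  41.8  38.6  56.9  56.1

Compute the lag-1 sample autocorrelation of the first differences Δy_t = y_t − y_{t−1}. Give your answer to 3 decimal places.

-0.190

First differences Δy: 8.7, -15.8, -2.6, 13.8, -3.5, -10.0, -3.2, 18.3, -0.8
Mean of differences = 0.5444
Numerator Σ(Δy_t−Δȳ)(Δy_{t+1}−Δȳ) = -185.4231
Denominator Σ(Δy_t−Δȳ)² = 977.8822
r_1(Δy) = -185.4231 / 977.8822 = -0.190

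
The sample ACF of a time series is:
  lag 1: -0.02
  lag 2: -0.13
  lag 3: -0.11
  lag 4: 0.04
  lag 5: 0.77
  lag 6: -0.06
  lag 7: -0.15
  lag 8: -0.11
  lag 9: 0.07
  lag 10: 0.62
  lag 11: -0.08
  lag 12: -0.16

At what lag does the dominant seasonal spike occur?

The largest autocorrelation is r_5 = 0.77, with a weaker echo at lag 10 (0.62); the remaining lags stay at or below 0.07.
The dominant spike at lag 5 indicates a seasonal period of 5.

5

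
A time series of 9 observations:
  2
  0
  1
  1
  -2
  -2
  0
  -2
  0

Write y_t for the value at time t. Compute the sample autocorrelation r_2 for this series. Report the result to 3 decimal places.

Mean ȳ = (2 + 0 + 1 + 1 − 2 − 2 + 0 − 2 + 0)/9 = -0.2222
Σ(y_t−ȳ)(y_{t+2}−ȳ) = (2.7160) + (0.2716) + (-2.1728) + (-2.1728) + (-0.3951) + (3.1605) + (0.0494) = 1.4568
Denominator Σ(y_t−ȳ)² = 17.5556
r_2 = 1.4568 / 17.5556 = 0.083

0.083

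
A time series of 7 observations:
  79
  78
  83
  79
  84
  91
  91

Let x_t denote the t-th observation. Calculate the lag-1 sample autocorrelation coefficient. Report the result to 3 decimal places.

Mean x̄ = (79 + 78 + 83 + 79 + 84 + 91 + 91)/7 = 83.5714
Deviations from mean: -4.5714, -5.5714, -0.5714, -4.5714, 0.4286, 7.4286, 7.4286
Numerator Σ_{t=1}^{6}(x_t−x̄)(x_{t+1}−x̄) = 87.6735
Denominator Σ(x_t−x̄)² = 183.7143
r_1 = 87.6735 / 183.7143 = 0.477

0.477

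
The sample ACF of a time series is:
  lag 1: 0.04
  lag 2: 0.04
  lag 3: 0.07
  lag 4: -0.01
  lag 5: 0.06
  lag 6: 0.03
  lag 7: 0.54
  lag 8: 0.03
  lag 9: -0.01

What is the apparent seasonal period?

7

The largest autocorrelation is r_7 = 0.54; the remaining lags stay at or below 0.07.
The dominant spike at lag 7 indicates a seasonal period of 7.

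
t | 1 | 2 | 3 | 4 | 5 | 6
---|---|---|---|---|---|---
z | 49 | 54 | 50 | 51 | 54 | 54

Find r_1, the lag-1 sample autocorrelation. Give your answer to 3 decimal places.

-0.231

Mean z̄ = (49 + 54 + 50 + 51 + 54 + 54)/6 = 52.0000
Σ(z_t−z̄)(z_{t+1}−z̄) = (-6.0000) + (-4.0000) + (2.0000) + (-2.0000) + (4.0000) = -6.0000
Denominator Σ(z_t−z̄)² = 26.0000
r_1 = -6.0000 / 26.0000 = -0.231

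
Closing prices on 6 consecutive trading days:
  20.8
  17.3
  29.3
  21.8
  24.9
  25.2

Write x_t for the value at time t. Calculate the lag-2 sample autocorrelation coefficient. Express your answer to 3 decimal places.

0.013

Mean x̄ = (20.8 + 17.3 + 29.3 + 21.8 + 24.9 + 25.2)/6 = 23.2167
Deviations from mean: -2.4167, -5.9167, 6.0833, -1.4167, 1.6833, 1.9833
Σ(x_t−x̄)(x_{t+2}−x̄) = (-14.7014) + (8.3819) + (10.2403) + (-2.8097) = 1.1111
Denominator Σ(x_t−x̄)² = 86.6283
r_2 = 1.1111 / 86.6283 = 0.013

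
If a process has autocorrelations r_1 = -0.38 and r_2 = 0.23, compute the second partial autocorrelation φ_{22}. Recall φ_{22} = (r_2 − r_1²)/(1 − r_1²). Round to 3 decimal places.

0.100

φ_{22} = (r_2 − r_1²) / (1 − r_1²)
r_1² = (-0.38)² = 0.1444
Numerator = 0.23 − 0.1444 = 0.0856; denominator = 1 − 0.1444 = 0.8556
φ_{22} = 0.0856 / 0.8556 = 0.100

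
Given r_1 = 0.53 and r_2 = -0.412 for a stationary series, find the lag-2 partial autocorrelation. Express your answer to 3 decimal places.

-0.964

φ_{22} = (r_2 − r_1²) / (1 − r_1²)
r_1² = (0.53)² = 0.2809
Numerator = -0.412 − 0.2809 = -0.6929; denominator = 1 − 0.2809 = 0.7191
φ_{22} = -0.6929 / 0.7191 = -0.964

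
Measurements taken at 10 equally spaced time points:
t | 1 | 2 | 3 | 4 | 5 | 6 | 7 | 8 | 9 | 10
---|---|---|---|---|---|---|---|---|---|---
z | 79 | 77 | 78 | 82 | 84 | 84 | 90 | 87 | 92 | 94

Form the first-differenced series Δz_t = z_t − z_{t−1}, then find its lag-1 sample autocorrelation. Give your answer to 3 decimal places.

-0.551

First differences Δz: -2, 1, 4, 2, 0, 6, -3, 5, 2
Mean of differences = 1.6667
Numerator Σ(Δz_t−Δz̄)(Δz_{t+1}−Δz̄) = -40.7778
Denominator Σ(Δz_t−Δz̄)² = 74.0000
r_1(Δz) = -40.7778 / 74.0000 = -0.551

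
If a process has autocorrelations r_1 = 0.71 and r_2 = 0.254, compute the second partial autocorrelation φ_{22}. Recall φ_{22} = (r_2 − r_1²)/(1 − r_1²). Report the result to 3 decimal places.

φ_{22} = (r_2 − r_1²) / (1 − r_1²)
r_1² = (0.71)² = 0.5041
Numerator = 0.254 − 0.5041 = -0.2501; denominator = 1 − 0.5041 = 0.4959
φ_{22} = -0.2501 / 0.4959 = -0.504

-0.504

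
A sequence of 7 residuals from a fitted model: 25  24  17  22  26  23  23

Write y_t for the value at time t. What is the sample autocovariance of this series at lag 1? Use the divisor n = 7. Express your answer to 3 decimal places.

Mean ȳ = (25 + 24 + 17 + 22 + 26 + 23 + 23)/7 = 22.8571
Deviations: 2.1429, 1.1429, -5.8571, -0.8571, 3.1429, 0.1429, 0.1429
Σ_{t=1}^{6}(y_t−ȳ)(y_{t+1}−ȳ) = -1.4490
γ_1 = -1.4490 / 7 = -0.207

-0.207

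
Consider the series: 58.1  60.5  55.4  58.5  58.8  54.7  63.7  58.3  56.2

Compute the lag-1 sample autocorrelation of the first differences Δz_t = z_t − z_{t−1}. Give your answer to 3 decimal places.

First differences Δz: 2.4, -5.1, 3.1, 0.3, -4.1, 9.0, -5.4, -2.1
Mean of differences = -0.2375
Numerator Σ(Δz_t−Δz̄)(Δz_{t+1}−Δz̄) = -103.0889
Denominator Σ(Δz_t−Δz̄)² = 172.3988
r_1(Δz) = -103.0889 / 172.3988 = -0.598

-0.598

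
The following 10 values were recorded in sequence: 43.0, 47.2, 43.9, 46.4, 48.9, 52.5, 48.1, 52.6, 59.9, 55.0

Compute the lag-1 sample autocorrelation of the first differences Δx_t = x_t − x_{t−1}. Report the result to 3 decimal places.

-0.414

First differences Δx: 4.2, -3.3, 2.5, 2.5, 3.6, -4.4, 4.5, 7.3, -4.9
Mean of differences = 1.3333
Numerator Σ(Δx_t−Δx̄)(Δx_{t+1}−Δx̄) = -64.1311
Denominator Σ(Δx_t−Δx̄)² = 154.9000
r_1(Δx) = -64.1311 / 154.9000 = -0.414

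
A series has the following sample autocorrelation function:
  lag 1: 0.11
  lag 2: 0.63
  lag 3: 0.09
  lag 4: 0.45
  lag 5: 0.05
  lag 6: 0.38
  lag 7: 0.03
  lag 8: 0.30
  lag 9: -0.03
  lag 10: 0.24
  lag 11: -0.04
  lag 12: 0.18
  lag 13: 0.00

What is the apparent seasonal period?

2

The largest autocorrelation is r_2 = 0.63, with weaker echoes at lags 4 (0.45), 6 (0.38), 8 (0.30), 10 (0.24) and 12 (0.18); the remaining lags stay at or below 0.11.
The dominant spike at lag 2 indicates a seasonal period of 2.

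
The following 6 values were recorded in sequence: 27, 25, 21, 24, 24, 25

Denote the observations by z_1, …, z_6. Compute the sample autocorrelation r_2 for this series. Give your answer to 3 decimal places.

Mean z̄ = (27 + 25 + 21 + 24 + 24 + 25)/6 = 24.3333
Deviations from mean: 2.6667, 0.6667, -3.3333, -0.3333, -0.3333, 0.6667
Numerator Σ_{t=1}^{4}(z_t−z̄)(z_{t+2}−z̄) = -8.2222
Denominator Σ(z_t−z̄)² = 19.3333
r_2 = -8.2222 / 19.3333 = -0.425

-0.425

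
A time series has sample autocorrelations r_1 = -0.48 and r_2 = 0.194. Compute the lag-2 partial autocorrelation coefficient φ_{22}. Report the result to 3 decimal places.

-0.047

φ_{22} = (r_2 − r_1²) / (1 − r_1²)
r_1² = (-0.48)² = 0.2304
Numerator = 0.194 − 0.2304 = -0.0364; denominator = 1 − 0.2304 = 0.7696
φ_{22} = -0.0364 / 0.7696 = -0.047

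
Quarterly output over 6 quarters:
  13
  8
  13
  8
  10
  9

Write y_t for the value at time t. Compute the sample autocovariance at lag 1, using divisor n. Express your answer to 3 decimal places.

Mean ȳ = (13 + 8 + 13 + 8 + 10 + 9)/6 = 10.1667
Σ_{t=1}^{5}(y_t−ȳ)(y_{t+1}−ȳ) = -17.8611
γ_1 = -17.8611 / 6 = -2.977

-2.977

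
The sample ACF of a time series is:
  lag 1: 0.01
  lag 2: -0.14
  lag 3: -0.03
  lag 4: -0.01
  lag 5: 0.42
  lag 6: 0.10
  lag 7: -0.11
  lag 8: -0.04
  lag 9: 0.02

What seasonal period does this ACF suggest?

5

The largest autocorrelation is r_5 = 0.42; the remaining lags stay at or below 0.10.
The dominant spike at lag 5 indicates a seasonal period of 5.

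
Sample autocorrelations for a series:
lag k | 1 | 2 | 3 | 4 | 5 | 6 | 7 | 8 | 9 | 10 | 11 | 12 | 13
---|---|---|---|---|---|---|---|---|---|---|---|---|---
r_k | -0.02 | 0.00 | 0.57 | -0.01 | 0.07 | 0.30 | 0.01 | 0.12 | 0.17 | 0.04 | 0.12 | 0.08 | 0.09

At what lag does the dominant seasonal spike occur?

3

The largest autocorrelation is r_3 = 0.57, with weaker echoes at lags 6 (0.30) and 9 (0.17); the remaining lags stay at or below 0.12.
The dominant spike at lag 3 indicates a seasonal period of 3.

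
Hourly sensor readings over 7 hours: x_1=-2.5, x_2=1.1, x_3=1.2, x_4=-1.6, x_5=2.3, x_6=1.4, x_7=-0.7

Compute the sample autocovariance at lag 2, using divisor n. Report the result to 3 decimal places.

Mean x̄ = (-2.5 + 1.1 + 1.2 − 1.6 + 2.3 + 1.4 − 0.7)/7 = 0.1714
Σ_{t=1}^{5}(x_t−x̄)(x_{t+2}−x̄) = -6.2345
γ_2 = -6.2345 / 7 = -0.891

-0.891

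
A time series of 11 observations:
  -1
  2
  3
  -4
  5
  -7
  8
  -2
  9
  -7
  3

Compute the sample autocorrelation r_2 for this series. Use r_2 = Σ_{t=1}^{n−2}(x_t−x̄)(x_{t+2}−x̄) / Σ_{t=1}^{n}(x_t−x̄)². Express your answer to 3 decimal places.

0.619

Mean x̄ = (-1 + 2 + 3 − 4 + 5 − 7 + 8 − 2 + 9 − 7 + 3)/11 = 0.8182
Numerator Σ_{t=1}^{9}(x_t−x̄)(x_{t+2}−x̄) = 187.8430
Denominator Σ(x_t−x̄)² = 303.6364
r_2 = 187.8430 / 303.6364 = 0.619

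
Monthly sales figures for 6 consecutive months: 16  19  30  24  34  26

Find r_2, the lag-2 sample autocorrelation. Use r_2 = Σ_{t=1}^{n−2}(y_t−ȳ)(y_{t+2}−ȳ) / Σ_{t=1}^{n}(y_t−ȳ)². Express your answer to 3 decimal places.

Mean ȳ = (16 + 19 + 30 + 24 + 34 + 26)/6 = 24.8333
Deviations from mean: -8.8333, -5.8333, 5.1667, -0.8333, 9.1667, 1.1667
Numerator Σ_{t=1}^{4}(y_t−ȳ)(y_{t+2}−ȳ) = 5.6111
Denominator Σ(y_t−ȳ)² = 224.8333
r_2 = 5.6111 / 224.8333 = 0.025

0.025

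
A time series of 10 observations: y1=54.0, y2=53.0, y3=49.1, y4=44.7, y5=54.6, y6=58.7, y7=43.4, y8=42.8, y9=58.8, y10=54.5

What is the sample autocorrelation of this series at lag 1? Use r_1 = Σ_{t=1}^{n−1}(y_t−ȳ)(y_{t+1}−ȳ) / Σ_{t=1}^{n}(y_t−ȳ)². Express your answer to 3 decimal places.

-0.039

Mean ȳ = (54.0 + 53.0 + 49.1 + 44.7 + 54.6 + 58.7 + 43.4 + 42.8 + 58.8 + 54.5)/10 = 51.3600
Numerator Σ_{t=1}^{9}(y_t−ȳ)(y_{t+1}−ȳ) = -12.7356
Denominator Σ(y_t−ȳ)² = 325.3440
r_1 = -12.7356 / 325.3440 = -0.039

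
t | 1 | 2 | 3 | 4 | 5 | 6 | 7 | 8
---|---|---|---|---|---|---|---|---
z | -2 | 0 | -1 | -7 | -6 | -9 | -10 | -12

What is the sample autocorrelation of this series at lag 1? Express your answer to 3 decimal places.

0.609

Mean z̄ = (-2 + 0 − 1 − 7 − 6 − 9 − 10 − 12)/8 = -5.8750
Deviations from mean: 3.8750, 5.8750, 4.8750, -1.1250, -0.1250, -3.1250, -4.1250, -6.1250
Σ(z_t−z̄)(z_{t+1}−z̄) = (22.7656) + (28.6406) + (-5.4844) + (0.1406) + (0.3906) + (12.8906) + (25.2656) = 84.6094
Denominator Σ(z_t−z̄)² = 138.8750
r_1 = 84.6094 / 138.8750 = 0.609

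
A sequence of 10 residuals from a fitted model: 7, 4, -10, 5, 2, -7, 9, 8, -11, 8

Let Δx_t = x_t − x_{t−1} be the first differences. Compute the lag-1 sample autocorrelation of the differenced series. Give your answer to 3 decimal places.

First differences Δx: -3, -14, 15, -3, -9, 16, -1, -19, 19
Mean of differences = 0.1111
Numerator Σ(Δx_t−Δx̄)(Δx_{t+1}−Δx̄) = -686.3457
Denominator Σ(Δx_t−Δx̄)² = 1498.8889
r_1(Δx) = -686.3457 / 1498.8889 = -0.458

-0.458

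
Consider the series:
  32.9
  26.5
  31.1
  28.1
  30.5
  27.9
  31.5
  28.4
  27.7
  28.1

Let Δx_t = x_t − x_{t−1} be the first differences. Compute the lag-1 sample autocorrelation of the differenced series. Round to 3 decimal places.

-0.719

First differences Δx: -6.4, 4.6, -3.0, 2.4, -2.6, 3.6, -3.1, -0.7, 0.4
Mean of differences = -0.5333
Numerator Σ(Δx_t−Δx̄)(Δx_{t+1}−Δx̄) = -74.9544
Denominator Σ(Δx_t−Δx̄)² = 104.3000
r_1(Δx) = -74.9544 / 104.3000 = -0.719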